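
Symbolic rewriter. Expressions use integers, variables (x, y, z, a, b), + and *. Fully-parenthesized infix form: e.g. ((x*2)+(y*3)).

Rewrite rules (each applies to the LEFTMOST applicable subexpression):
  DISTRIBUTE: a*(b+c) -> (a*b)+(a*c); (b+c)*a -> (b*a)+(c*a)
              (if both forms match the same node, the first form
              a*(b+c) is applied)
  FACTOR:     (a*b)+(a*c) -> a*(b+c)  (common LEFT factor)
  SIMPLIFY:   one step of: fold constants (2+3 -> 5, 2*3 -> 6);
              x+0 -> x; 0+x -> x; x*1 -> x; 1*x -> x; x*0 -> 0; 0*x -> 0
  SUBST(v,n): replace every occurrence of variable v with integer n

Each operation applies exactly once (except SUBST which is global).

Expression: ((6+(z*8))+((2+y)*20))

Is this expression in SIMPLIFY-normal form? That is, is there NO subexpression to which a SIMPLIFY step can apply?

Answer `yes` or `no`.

Answer: yes

Derivation:
Expression: ((6+(z*8))+((2+y)*20))
Scanning for simplifiable subexpressions (pre-order)...
  at root: ((6+(z*8))+((2+y)*20)) (not simplifiable)
  at L: (6+(z*8)) (not simplifiable)
  at LR: (z*8) (not simplifiable)
  at R: ((2+y)*20) (not simplifiable)
  at RL: (2+y) (not simplifiable)
Result: no simplifiable subexpression found -> normal form.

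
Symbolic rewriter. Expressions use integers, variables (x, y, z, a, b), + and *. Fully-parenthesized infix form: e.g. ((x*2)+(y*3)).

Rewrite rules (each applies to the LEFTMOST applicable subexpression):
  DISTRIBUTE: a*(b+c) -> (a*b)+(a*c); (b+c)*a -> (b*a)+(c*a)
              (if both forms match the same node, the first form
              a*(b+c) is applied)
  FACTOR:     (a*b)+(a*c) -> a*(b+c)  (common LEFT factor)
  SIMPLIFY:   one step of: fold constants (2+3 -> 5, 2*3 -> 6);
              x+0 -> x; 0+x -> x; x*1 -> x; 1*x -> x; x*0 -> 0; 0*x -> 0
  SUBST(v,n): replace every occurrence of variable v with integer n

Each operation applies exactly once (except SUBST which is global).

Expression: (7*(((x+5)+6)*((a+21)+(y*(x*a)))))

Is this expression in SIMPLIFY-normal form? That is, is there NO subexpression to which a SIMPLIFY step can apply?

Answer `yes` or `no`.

Answer: yes

Derivation:
Expression: (7*(((x+5)+6)*((a+21)+(y*(x*a)))))
Scanning for simplifiable subexpressions (pre-order)...
  at root: (7*(((x+5)+6)*((a+21)+(y*(x*a))))) (not simplifiable)
  at R: (((x+5)+6)*((a+21)+(y*(x*a)))) (not simplifiable)
  at RL: ((x+5)+6) (not simplifiable)
  at RLL: (x+5) (not simplifiable)
  at RR: ((a+21)+(y*(x*a))) (not simplifiable)
  at RRL: (a+21) (not simplifiable)
  at RRR: (y*(x*a)) (not simplifiable)
  at RRRR: (x*a) (not simplifiable)
Result: no simplifiable subexpression found -> normal form.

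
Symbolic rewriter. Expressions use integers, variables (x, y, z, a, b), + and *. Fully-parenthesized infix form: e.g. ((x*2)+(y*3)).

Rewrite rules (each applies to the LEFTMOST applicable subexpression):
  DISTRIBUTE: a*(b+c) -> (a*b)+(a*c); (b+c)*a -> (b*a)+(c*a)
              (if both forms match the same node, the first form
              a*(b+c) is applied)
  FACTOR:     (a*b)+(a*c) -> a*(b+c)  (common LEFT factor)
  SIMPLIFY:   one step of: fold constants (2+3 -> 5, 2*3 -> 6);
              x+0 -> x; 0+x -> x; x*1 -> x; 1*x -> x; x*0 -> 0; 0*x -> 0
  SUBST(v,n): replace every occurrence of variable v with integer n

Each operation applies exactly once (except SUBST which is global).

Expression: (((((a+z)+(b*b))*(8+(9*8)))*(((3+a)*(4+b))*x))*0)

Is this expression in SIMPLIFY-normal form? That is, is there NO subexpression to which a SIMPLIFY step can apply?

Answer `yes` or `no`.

Expression: (((((a+z)+(b*b))*(8+(9*8)))*(((3+a)*(4+b))*x))*0)
Scanning for simplifiable subexpressions (pre-order)...
  at root: (((((a+z)+(b*b))*(8+(9*8)))*(((3+a)*(4+b))*x))*0) (SIMPLIFIABLE)
  at L: ((((a+z)+(b*b))*(8+(9*8)))*(((3+a)*(4+b))*x)) (not simplifiable)
  at LL: (((a+z)+(b*b))*(8+(9*8))) (not simplifiable)
  at LLL: ((a+z)+(b*b)) (not simplifiable)
  at LLLL: (a+z) (not simplifiable)
  at LLLR: (b*b) (not simplifiable)
  at LLR: (8+(9*8)) (not simplifiable)
  at LLRR: (9*8) (SIMPLIFIABLE)
  at LR: (((3+a)*(4+b))*x) (not simplifiable)
  at LRL: ((3+a)*(4+b)) (not simplifiable)
  at LRLL: (3+a) (not simplifiable)
  at LRLR: (4+b) (not simplifiable)
Found simplifiable subexpr at path root: (((((a+z)+(b*b))*(8+(9*8)))*(((3+a)*(4+b))*x))*0)
One SIMPLIFY step would give: 0
-> NOT in normal form.

Answer: no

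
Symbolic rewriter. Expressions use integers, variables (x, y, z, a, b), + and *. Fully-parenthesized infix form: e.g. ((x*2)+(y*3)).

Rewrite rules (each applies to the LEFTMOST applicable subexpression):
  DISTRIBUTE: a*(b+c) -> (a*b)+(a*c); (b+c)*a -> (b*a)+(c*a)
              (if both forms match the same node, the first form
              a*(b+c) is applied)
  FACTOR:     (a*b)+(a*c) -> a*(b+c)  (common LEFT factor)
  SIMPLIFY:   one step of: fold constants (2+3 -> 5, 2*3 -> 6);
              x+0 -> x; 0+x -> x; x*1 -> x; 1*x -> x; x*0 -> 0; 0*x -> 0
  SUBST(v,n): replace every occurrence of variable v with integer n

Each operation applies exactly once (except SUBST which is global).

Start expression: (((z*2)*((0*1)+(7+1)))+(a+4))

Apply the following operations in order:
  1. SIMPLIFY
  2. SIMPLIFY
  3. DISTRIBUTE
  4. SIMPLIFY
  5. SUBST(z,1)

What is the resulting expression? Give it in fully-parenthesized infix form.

Answer: ((((1*2)*7)+(1*2))+(a+4))

Derivation:
Start: (((z*2)*((0*1)+(7+1)))+(a+4))
Apply SIMPLIFY at LRL (target: (0*1)): (((z*2)*((0*1)+(7+1)))+(a+4)) -> (((z*2)*(0+(7+1)))+(a+4))
Apply SIMPLIFY at LR (target: (0+(7+1))): (((z*2)*(0+(7+1)))+(a+4)) -> (((z*2)*(7+1))+(a+4))
Apply DISTRIBUTE at L (target: ((z*2)*(7+1))): (((z*2)*(7+1))+(a+4)) -> ((((z*2)*7)+((z*2)*1))+(a+4))
Apply SIMPLIFY at LR (target: ((z*2)*1)): ((((z*2)*7)+((z*2)*1))+(a+4)) -> ((((z*2)*7)+(z*2))+(a+4))
Apply SUBST(z,1): ((((z*2)*7)+(z*2))+(a+4)) -> ((((1*2)*7)+(1*2))+(a+4))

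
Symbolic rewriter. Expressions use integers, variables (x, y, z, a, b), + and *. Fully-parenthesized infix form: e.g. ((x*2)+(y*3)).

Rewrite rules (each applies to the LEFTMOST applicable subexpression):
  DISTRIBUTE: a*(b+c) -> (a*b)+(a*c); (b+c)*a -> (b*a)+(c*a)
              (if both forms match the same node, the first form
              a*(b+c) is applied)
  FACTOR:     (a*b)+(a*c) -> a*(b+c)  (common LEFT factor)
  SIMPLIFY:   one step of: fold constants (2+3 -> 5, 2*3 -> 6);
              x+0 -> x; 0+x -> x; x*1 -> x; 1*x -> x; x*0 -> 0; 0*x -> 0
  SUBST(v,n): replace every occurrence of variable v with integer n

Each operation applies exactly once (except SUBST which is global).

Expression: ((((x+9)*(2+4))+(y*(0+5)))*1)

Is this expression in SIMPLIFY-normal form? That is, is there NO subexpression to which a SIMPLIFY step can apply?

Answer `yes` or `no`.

Expression: ((((x+9)*(2+4))+(y*(0+5)))*1)
Scanning for simplifiable subexpressions (pre-order)...
  at root: ((((x+9)*(2+4))+(y*(0+5)))*1) (SIMPLIFIABLE)
  at L: (((x+9)*(2+4))+(y*(0+5))) (not simplifiable)
  at LL: ((x+9)*(2+4)) (not simplifiable)
  at LLL: (x+9) (not simplifiable)
  at LLR: (2+4) (SIMPLIFIABLE)
  at LR: (y*(0+5)) (not simplifiable)
  at LRR: (0+5) (SIMPLIFIABLE)
Found simplifiable subexpr at path root: ((((x+9)*(2+4))+(y*(0+5)))*1)
One SIMPLIFY step would give: (((x+9)*(2+4))+(y*(0+5)))
-> NOT in normal form.

Answer: no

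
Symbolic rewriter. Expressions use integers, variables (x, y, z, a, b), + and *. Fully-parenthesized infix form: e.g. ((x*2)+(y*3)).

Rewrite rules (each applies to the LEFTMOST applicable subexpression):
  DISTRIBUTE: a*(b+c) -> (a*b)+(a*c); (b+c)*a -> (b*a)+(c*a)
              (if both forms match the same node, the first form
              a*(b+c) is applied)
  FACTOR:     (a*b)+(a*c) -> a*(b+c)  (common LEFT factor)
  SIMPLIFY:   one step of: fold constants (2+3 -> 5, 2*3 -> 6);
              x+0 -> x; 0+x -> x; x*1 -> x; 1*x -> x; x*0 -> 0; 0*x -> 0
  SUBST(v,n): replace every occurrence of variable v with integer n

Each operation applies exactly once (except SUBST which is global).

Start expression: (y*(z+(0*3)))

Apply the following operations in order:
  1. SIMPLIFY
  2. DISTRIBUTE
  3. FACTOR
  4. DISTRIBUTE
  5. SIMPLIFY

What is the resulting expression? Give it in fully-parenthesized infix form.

Start: (y*(z+(0*3)))
Apply SIMPLIFY at RR (target: (0*3)): (y*(z+(0*3))) -> (y*(z+0))
Apply DISTRIBUTE at root (target: (y*(z+0))): (y*(z+0)) -> ((y*z)+(y*0))
Apply FACTOR at root (target: ((y*z)+(y*0))): ((y*z)+(y*0)) -> (y*(z+0))
Apply DISTRIBUTE at root (target: (y*(z+0))): (y*(z+0)) -> ((y*z)+(y*0))
Apply SIMPLIFY at R (target: (y*0)): ((y*z)+(y*0)) -> ((y*z)+0)

Answer: ((y*z)+0)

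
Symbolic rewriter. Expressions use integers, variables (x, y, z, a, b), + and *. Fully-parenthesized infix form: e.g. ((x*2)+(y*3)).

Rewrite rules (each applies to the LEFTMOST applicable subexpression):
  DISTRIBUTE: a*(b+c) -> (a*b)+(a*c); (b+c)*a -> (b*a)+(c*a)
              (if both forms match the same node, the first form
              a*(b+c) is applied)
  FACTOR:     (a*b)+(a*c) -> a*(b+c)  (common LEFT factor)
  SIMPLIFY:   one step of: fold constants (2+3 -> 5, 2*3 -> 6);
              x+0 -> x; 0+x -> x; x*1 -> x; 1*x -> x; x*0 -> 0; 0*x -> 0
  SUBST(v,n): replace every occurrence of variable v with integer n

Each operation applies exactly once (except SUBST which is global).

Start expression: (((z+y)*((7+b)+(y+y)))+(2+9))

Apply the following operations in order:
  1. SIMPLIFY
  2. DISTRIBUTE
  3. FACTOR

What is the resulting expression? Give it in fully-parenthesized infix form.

Answer: (((z+y)*((7+b)+(y+y)))+11)

Derivation:
Start: (((z+y)*((7+b)+(y+y)))+(2+9))
Apply SIMPLIFY at R (target: (2+9)): (((z+y)*((7+b)+(y+y)))+(2+9)) -> (((z+y)*((7+b)+(y+y)))+11)
Apply DISTRIBUTE at L (target: ((z+y)*((7+b)+(y+y)))): (((z+y)*((7+b)+(y+y)))+11) -> ((((z+y)*(7+b))+((z+y)*(y+y)))+11)
Apply FACTOR at L (target: (((z+y)*(7+b))+((z+y)*(y+y)))): ((((z+y)*(7+b))+((z+y)*(y+y)))+11) -> (((z+y)*((7+b)+(y+y)))+11)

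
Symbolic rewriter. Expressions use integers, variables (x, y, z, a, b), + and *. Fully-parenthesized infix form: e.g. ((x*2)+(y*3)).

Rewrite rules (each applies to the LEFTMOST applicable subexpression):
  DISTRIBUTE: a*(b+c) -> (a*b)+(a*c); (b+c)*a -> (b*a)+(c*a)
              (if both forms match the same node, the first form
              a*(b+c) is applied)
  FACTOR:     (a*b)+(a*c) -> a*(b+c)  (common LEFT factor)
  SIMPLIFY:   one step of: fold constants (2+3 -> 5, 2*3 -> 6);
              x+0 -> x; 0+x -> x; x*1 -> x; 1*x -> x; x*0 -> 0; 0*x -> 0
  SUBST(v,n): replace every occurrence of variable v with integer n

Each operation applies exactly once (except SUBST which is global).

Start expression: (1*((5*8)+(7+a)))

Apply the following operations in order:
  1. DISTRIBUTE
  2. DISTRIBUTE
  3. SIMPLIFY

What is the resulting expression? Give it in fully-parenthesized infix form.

Answer: ((5*8)+((1*7)+(1*a)))

Derivation:
Start: (1*((5*8)+(7+a)))
Apply DISTRIBUTE at root (target: (1*((5*8)+(7+a)))): (1*((5*8)+(7+a))) -> ((1*(5*8))+(1*(7+a)))
Apply DISTRIBUTE at R (target: (1*(7+a))): ((1*(5*8))+(1*(7+a))) -> ((1*(5*8))+((1*7)+(1*a)))
Apply SIMPLIFY at L (target: (1*(5*8))): ((1*(5*8))+((1*7)+(1*a))) -> ((5*8)+((1*7)+(1*a)))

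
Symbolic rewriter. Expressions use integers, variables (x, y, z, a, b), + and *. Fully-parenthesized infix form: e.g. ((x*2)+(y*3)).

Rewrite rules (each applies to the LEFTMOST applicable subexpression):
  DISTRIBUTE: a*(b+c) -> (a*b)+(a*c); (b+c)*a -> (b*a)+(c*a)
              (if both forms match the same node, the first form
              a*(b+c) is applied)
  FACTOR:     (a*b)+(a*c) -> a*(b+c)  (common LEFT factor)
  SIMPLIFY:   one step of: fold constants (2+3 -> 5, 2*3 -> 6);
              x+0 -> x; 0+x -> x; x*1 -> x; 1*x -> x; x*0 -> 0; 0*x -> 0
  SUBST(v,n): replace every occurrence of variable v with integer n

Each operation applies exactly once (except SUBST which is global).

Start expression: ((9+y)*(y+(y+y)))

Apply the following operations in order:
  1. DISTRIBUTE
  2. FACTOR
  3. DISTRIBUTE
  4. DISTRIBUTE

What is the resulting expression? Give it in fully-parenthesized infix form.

Answer: (((9*y)+(y*y))+((9+y)*(y+y)))

Derivation:
Start: ((9+y)*(y+(y+y)))
Apply DISTRIBUTE at root (target: ((9+y)*(y+(y+y)))): ((9+y)*(y+(y+y))) -> (((9+y)*y)+((9+y)*(y+y)))
Apply FACTOR at root (target: (((9+y)*y)+((9+y)*(y+y)))): (((9+y)*y)+((9+y)*(y+y))) -> ((9+y)*(y+(y+y)))
Apply DISTRIBUTE at root (target: ((9+y)*(y+(y+y)))): ((9+y)*(y+(y+y))) -> (((9+y)*y)+((9+y)*(y+y)))
Apply DISTRIBUTE at L (target: ((9+y)*y)): (((9+y)*y)+((9+y)*(y+y))) -> (((9*y)+(y*y))+((9+y)*(y+y)))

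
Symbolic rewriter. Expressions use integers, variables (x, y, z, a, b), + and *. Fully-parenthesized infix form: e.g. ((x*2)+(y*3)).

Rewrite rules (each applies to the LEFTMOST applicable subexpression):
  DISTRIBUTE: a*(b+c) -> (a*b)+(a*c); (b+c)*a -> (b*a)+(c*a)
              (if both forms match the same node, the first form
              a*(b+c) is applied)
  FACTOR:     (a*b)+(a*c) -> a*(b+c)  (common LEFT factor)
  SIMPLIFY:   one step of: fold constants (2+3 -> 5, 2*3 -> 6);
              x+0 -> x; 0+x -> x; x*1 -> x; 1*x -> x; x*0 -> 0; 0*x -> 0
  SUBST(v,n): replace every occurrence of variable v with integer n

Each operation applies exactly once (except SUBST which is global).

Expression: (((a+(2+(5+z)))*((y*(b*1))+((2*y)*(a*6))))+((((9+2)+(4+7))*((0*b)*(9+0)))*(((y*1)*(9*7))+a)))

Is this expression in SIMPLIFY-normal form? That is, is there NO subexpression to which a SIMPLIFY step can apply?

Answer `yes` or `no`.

Answer: no

Derivation:
Expression: (((a+(2+(5+z)))*((y*(b*1))+((2*y)*(a*6))))+((((9+2)+(4+7))*((0*b)*(9+0)))*(((y*1)*(9*7))+a)))
Scanning for simplifiable subexpressions (pre-order)...
  at root: (((a+(2+(5+z)))*((y*(b*1))+((2*y)*(a*6))))+((((9+2)+(4+7))*((0*b)*(9+0)))*(((y*1)*(9*7))+a))) (not simplifiable)
  at L: ((a+(2+(5+z)))*((y*(b*1))+((2*y)*(a*6)))) (not simplifiable)
  at LL: (a+(2+(5+z))) (not simplifiable)
  at LLR: (2+(5+z)) (not simplifiable)
  at LLRR: (5+z) (not simplifiable)
  at LR: ((y*(b*1))+((2*y)*(a*6))) (not simplifiable)
  at LRL: (y*(b*1)) (not simplifiable)
  at LRLR: (b*1) (SIMPLIFIABLE)
  at LRR: ((2*y)*(a*6)) (not simplifiable)
  at LRRL: (2*y) (not simplifiable)
  at LRRR: (a*6) (not simplifiable)
  at R: ((((9+2)+(4+7))*((0*b)*(9+0)))*(((y*1)*(9*7))+a)) (not simplifiable)
  at RL: (((9+2)+(4+7))*((0*b)*(9+0))) (not simplifiable)
  at RLL: ((9+2)+(4+7)) (not simplifiable)
  at RLLL: (9+2) (SIMPLIFIABLE)
  at RLLR: (4+7) (SIMPLIFIABLE)
  at RLR: ((0*b)*(9+0)) (not simplifiable)
  at RLRL: (0*b) (SIMPLIFIABLE)
  at RLRR: (9+0) (SIMPLIFIABLE)
  at RR: (((y*1)*(9*7))+a) (not simplifiable)
  at RRL: ((y*1)*(9*7)) (not simplifiable)
  at RRLL: (y*1) (SIMPLIFIABLE)
  at RRLR: (9*7) (SIMPLIFIABLE)
Found simplifiable subexpr at path LRLR: (b*1)
One SIMPLIFY step would give: (((a+(2+(5+z)))*((y*b)+((2*y)*(a*6))))+((((9+2)+(4+7))*((0*b)*(9+0)))*(((y*1)*(9*7))+a)))
-> NOT in normal form.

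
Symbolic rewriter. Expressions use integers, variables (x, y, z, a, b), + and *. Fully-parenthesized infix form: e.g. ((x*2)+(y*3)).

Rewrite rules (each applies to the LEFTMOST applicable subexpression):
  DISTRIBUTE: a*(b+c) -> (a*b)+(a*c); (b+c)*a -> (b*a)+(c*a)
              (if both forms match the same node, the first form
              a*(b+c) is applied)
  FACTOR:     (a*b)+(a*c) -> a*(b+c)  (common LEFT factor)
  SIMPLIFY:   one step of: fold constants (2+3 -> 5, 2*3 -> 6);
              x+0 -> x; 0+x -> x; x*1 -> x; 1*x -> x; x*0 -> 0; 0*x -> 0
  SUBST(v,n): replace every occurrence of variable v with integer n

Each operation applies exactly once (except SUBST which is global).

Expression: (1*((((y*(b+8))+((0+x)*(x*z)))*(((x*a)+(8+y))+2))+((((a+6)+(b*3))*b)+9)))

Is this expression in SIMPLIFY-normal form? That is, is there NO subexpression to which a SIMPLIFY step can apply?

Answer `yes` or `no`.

Expression: (1*((((y*(b+8))+((0+x)*(x*z)))*(((x*a)+(8+y))+2))+((((a+6)+(b*3))*b)+9)))
Scanning for simplifiable subexpressions (pre-order)...
  at root: (1*((((y*(b+8))+((0+x)*(x*z)))*(((x*a)+(8+y))+2))+((((a+6)+(b*3))*b)+9))) (SIMPLIFIABLE)
  at R: ((((y*(b+8))+((0+x)*(x*z)))*(((x*a)+(8+y))+2))+((((a+6)+(b*3))*b)+9)) (not simplifiable)
  at RL: (((y*(b+8))+((0+x)*(x*z)))*(((x*a)+(8+y))+2)) (not simplifiable)
  at RLL: ((y*(b+8))+((0+x)*(x*z))) (not simplifiable)
  at RLLL: (y*(b+8)) (not simplifiable)
  at RLLLR: (b+8) (not simplifiable)
  at RLLR: ((0+x)*(x*z)) (not simplifiable)
  at RLLRL: (0+x) (SIMPLIFIABLE)
  at RLLRR: (x*z) (not simplifiable)
  at RLR: (((x*a)+(8+y))+2) (not simplifiable)
  at RLRL: ((x*a)+(8+y)) (not simplifiable)
  at RLRLL: (x*a) (not simplifiable)
  at RLRLR: (8+y) (not simplifiable)
  at RR: ((((a+6)+(b*3))*b)+9) (not simplifiable)
  at RRL: (((a+6)+(b*3))*b) (not simplifiable)
  at RRLL: ((a+6)+(b*3)) (not simplifiable)
  at RRLLL: (a+6) (not simplifiable)
  at RRLLR: (b*3) (not simplifiable)
Found simplifiable subexpr at path root: (1*((((y*(b+8))+((0+x)*(x*z)))*(((x*a)+(8+y))+2))+((((a+6)+(b*3))*b)+9)))
One SIMPLIFY step would give: ((((y*(b+8))+((0+x)*(x*z)))*(((x*a)+(8+y))+2))+((((a+6)+(b*3))*b)+9))
-> NOT in normal form.

Answer: no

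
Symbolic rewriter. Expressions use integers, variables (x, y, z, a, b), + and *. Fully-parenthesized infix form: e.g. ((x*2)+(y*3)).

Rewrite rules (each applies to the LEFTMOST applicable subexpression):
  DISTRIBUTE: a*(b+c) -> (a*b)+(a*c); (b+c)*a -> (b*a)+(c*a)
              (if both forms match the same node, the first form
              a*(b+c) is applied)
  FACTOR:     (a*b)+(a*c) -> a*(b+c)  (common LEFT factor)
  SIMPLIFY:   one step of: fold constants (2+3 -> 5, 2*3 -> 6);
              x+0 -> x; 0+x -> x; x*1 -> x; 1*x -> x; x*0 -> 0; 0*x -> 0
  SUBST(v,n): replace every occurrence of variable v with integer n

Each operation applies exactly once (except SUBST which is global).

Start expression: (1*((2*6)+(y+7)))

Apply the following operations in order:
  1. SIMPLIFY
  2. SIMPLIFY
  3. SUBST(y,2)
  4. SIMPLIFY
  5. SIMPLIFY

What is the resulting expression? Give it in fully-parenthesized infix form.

Answer: 21

Derivation:
Start: (1*((2*6)+(y+7)))
Apply SIMPLIFY at root (target: (1*((2*6)+(y+7)))): (1*((2*6)+(y+7))) -> ((2*6)+(y+7))
Apply SIMPLIFY at L (target: (2*6)): ((2*6)+(y+7)) -> (12+(y+7))
Apply SUBST(y,2): (12+(y+7)) -> (12+(2+7))
Apply SIMPLIFY at R (target: (2+7)): (12+(2+7)) -> (12+9)
Apply SIMPLIFY at root (target: (12+9)): (12+9) -> 21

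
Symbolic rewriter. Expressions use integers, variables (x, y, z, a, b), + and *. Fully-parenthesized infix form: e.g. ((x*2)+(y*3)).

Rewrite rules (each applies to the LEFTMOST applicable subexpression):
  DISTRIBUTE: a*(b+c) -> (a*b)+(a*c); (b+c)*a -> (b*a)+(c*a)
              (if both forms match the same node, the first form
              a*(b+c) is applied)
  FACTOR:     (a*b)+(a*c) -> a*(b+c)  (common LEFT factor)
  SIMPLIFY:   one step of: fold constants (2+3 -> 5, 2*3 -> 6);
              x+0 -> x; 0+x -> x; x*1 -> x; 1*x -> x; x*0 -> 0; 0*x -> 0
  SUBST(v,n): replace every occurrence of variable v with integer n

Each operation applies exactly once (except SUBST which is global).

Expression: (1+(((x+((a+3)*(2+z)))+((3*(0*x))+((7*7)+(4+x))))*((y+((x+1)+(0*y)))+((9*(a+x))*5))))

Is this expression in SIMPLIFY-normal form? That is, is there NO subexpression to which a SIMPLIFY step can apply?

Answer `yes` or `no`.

Answer: no

Derivation:
Expression: (1+(((x+((a+3)*(2+z)))+((3*(0*x))+((7*7)+(4+x))))*((y+((x+1)+(0*y)))+((9*(a+x))*5))))
Scanning for simplifiable subexpressions (pre-order)...
  at root: (1+(((x+((a+3)*(2+z)))+((3*(0*x))+((7*7)+(4+x))))*((y+((x+1)+(0*y)))+((9*(a+x))*5)))) (not simplifiable)
  at R: (((x+((a+3)*(2+z)))+((3*(0*x))+((7*7)+(4+x))))*((y+((x+1)+(0*y)))+((9*(a+x))*5))) (not simplifiable)
  at RL: ((x+((a+3)*(2+z)))+((3*(0*x))+((7*7)+(4+x)))) (not simplifiable)
  at RLL: (x+((a+3)*(2+z))) (not simplifiable)
  at RLLR: ((a+3)*(2+z)) (not simplifiable)
  at RLLRL: (a+3) (not simplifiable)
  at RLLRR: (2+z) (not simplifiable)
  at RLR: ((3*(0*x))+((7*7)+(4+x))) (not simplifiable)
  at RLRL: (3*(0*x)) (not simplifiable)
  at RLRLR: (0*x) (SIMPLIFIABLE)
  at RLRR: ((7*7)+(4+x)) (not simplifiable)
  at RLRRL: (7*7) (SIMPLIFIABLE)
  at RLRRR: (4+x) (not simplifiable)
  at RR: ((y+((x+1)+(0*y)))+((9*(a+x))*5)) (not simplifiable)
  at RRL: (y+((x+1)+(0*y))) (not simplifiable)
  at RRLR: ((x+1)+(0*y)) (not simplifiable)
  at RRLRL: (x+1) (not simplifiable)
  at RRLRR: (0*y) (SIMPLIFIABLE)
  at RRR: ((9*(a+x))*5) (not simplifiable)
  at RRRL: (9*(a+x)) (not simplifiable)
  at RRRLR: (a+x) (not simplifiable)
Found simplifiable subexpr at path RLRLR: (0*x)
One SIMPLIFY step would give: (1+(((x+((a+3)*(2+z)))+((3*0)+((7*7)+(4+x))))*((y+((x+1)+(0*y)))+((9*(a+x))*5))))
-> NOT in normal form.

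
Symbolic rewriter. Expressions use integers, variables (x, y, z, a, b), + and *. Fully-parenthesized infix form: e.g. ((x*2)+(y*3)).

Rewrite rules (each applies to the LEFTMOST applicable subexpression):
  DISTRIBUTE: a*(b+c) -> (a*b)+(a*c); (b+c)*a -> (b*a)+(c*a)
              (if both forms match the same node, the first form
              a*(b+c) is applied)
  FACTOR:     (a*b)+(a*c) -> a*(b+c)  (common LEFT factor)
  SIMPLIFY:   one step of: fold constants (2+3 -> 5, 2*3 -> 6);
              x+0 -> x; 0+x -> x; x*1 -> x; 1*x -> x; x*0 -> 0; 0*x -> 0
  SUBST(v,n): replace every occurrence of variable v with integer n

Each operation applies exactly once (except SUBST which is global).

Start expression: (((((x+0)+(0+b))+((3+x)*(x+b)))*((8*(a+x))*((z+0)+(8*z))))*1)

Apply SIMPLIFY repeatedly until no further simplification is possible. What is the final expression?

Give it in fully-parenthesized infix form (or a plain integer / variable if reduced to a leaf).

Start: (((((x+0)+(0+b))+((3+x)*(x+b)))*((8*(a+x))*((z+0)+(8*z))))*1)
Step 1: at root: (((((x+0)+(0+b))+((3+x)*(x+b)))*((8*(a+x))*((z+0)+(8*z))))*1) -> ((((x+0)+(0+b))+((3+x)*(x+b)))*((8*(a+x))*((z+0)+(8*z)))); overall: (((((x+0)+(0+b))+((3+x)*(x+b)))*((8*(a+x))*((z+0)+(8*z))))*1) -> ((((x+0)+(0+b))+((3+x)*(x+b)))*((8*(a+x))*((z+0)+(8*z))))
Step 2: at LLL: (x+0) -> x; overall: ((((x+0)+(0+b))+((3+x)*(x+b)))*((8*(a+x))*((z+0)+(8*z)))) -> (((x+(0+b))+((3+x)*(x+b)))*((8*(a+x))*((z+0)+(8*z))))
Step 3: at LLR: (0+b) -> b; overall: (((x+(0+b))+((3+x)*(x+b)))*((8*(a+x))*((z+0)+(8*z)))) -> (((x+b)+((3+x)*(x+b)))*((8*(a+x))*((z+0)+(8*z))))
Step 4: at RRL: (z+0) -> z; overall: (((x+b)+((3+x)*(x+b)))*((8*(a+x))*((z+0)+(8*z)))) -> (((x+b)+((3+x)*(x+b)))*((8*(a+x))*(z+(8*z))))
Fixed point: (((x+b)+((3+x)*(x+b)))*((8*(a+x))*(z+(8*z))))

Answer: (((x+b)+((3+x)*(x+b)))*((8*(a+x))*(z+(8*z))))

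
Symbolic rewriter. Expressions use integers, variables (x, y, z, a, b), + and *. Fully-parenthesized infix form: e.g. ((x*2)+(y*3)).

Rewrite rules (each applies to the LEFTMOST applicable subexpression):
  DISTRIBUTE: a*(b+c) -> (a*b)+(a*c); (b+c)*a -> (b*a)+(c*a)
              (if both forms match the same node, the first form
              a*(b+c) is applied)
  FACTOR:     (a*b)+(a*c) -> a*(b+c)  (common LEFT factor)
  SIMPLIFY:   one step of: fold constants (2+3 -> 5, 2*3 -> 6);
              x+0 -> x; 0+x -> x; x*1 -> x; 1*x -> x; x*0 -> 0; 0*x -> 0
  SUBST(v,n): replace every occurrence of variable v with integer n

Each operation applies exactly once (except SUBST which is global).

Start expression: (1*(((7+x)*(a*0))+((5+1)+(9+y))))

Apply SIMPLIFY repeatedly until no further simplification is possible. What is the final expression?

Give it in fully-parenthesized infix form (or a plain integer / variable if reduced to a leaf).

Answer: (6+(9+y))

Derivation:
Start: (1*(((7+x)*(a*0))+((5+1)+(9+y))))
Step 1: at root: (1*(((7+x)*(a*0))+((5+1)+(9+y)))) -> (((7+x)*(a*0))+((5+1)+(9+y))); overall: (1*(((7+x)*(a*0))+((5+1)+(9+y)))) -> (((7+x)*(a*0))+((5+1)+(9+y)))
Step 2: at LR: (a*0) -> 0; overall: (((7+x)*(a*0))+((5+1)+(9+y))) -> (((7+x)*0)+((5+1)+(9+y)))
Step 3: at L: ((7+x)*0) -> 0; overall: (((7+x)*0)+((5+1)+(9+y))) -> (0+((5+1)+(9+y)))
Step 4: at root: (0+((5+1)+(9+y))) -> ((5+1)+(9+y)); overall: (0+((5+1)+(9+y))) -> ((5+1)+(9+y))
Step 5: at L: (5+1) -> 6; overall: ((5+1)+(9+y)) -> (6+(9+y))
Fixed point: (6+(9+y))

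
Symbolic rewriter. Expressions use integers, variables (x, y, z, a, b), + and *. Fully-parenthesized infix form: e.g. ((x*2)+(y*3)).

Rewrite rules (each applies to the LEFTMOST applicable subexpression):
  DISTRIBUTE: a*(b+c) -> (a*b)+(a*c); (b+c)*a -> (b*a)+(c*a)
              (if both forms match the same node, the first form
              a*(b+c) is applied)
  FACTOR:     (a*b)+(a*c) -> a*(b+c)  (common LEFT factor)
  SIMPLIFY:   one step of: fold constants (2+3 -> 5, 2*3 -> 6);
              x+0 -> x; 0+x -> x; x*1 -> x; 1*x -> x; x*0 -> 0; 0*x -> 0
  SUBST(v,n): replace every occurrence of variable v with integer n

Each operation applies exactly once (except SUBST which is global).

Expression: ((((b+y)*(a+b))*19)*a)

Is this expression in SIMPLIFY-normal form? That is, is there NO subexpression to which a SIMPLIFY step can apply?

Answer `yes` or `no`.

Expression: ((((b+y)*(a+b))*19)*a)
Scanning for simplifiable subexpressions (pre-order)...
  at root: ((((b+y)*(a+b))*19)*a) (not simplifiable)
  at L: (((b+y)*(a+b))*19) (not simplifiable)
  at LL: ((b+y)*(a+b)) (not simplifiable)
  at LLL: (b+y) (not simplifiable)
  at LLR: (a+b) (not simplifiable)
Result: no simplifiable subexpression found -> normal form.

Answer: yes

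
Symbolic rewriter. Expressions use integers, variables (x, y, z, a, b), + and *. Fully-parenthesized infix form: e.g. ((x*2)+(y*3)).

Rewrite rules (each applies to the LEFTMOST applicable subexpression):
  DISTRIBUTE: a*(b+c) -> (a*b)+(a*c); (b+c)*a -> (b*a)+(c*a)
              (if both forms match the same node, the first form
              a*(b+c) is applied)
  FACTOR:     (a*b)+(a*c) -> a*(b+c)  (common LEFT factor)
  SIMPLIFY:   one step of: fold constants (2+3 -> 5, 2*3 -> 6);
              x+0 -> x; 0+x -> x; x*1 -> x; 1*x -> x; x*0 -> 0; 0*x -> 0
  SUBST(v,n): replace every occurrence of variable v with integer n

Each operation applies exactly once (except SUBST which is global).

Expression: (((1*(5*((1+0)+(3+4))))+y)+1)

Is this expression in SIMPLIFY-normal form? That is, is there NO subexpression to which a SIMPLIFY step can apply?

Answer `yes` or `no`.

Expression: (((1*(5*((1+0)+(3+4))))+y)+1)
Scanning for simplifiable subexpressions (pre-order)...
  at root: (((1*(5*((1+0)+(3+4))))+y)+1) (not simplifiable)
  at L: ((1*(5*((1+0)+(3+4))))+y) (not simplifiable)
  at LL: (1*(5*((1+0)+(3+4)))) (SIMPLIFIABLE)
  at LLR: (5*((1+0)+(3+4))) (not simplifiable)
  at LLRR: ((1+0)+(3+4)) (not simplifiable)
  at LLRRL: (1+0) (SIMPLIFIABLE)
  at LLRRR: (3+4) (SIMPLIFIABLE)
Found simplifiable subexpr at path LL: (1*(5*((1+0)+(3+4))))
One SIMPLIFY step would give: (((5*((1+0)+(3+4)))+y)+1)
-> NOT in normal form.

Answer: no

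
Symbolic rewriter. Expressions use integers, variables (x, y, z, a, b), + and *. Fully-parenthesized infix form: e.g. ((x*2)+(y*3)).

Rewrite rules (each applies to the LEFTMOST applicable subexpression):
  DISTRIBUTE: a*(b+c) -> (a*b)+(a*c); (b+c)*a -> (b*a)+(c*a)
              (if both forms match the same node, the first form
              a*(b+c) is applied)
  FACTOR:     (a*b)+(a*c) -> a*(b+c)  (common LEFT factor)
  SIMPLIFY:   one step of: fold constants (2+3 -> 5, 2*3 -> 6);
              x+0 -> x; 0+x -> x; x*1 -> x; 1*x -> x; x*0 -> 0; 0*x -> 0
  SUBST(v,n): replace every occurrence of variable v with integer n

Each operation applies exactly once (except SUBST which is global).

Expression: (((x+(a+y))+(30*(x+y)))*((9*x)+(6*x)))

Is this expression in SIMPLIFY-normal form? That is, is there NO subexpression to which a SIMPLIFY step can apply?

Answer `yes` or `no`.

Expression: (((x+(a+y))+(30*(x+y)))*((9*x)+(6*x)))
Scanning for simplifiable subexpressions (pre-order)...
  at root: (((x+(a+y))+(30*(x+y)))*((9*x)+(6*x))) (not simplifiable)
  at L: ((x+(a+y))+(30*(x+y))) (not simplifiable)
  at LL: (x+(a+y)) (not simplifiable)
  at LLR: (a+y) (not simplifiable)
  at LR: (30*(x+y)) (not simplifiable)
  at LRR: (x+y) (not simplifiable)
  at R: ((9*x)+(6*x)) (not simplifiable)
  at RL: (9*x) (not simplifiable)
  at RR: (6*x) (not simplifiable)
Result: no simplifiable subexpression found -> normal form.

Answer: yes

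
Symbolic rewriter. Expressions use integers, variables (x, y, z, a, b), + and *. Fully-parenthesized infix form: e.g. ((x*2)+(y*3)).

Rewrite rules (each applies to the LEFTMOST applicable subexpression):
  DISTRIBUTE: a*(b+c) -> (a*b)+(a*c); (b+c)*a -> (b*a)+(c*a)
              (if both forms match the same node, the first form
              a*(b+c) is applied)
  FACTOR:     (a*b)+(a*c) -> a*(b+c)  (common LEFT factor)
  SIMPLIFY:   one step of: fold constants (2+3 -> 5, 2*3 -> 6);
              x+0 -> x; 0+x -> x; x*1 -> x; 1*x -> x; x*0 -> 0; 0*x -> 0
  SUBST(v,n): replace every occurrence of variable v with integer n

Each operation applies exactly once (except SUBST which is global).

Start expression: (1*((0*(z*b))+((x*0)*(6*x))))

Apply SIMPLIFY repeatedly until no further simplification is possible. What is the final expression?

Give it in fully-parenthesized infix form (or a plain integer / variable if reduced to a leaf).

Start: (1*((0*(z*b))+((x*0)*(6*x))))
Step 1: at root: (1*((0*(z*b))+((x*0)*(6*x)))) -> ((0*(z*b))+((x*0)*(6*x))); overall: (1*((0*(z*b))+((x*0)*(6*x)))) -> ((0*(z*b))+((x*0)*(6*x)))
Step 2: at L: (0*(z*b)) -> 0; overall: ((0*(z*b))+((x*0)*(6*x))) -> (0+((x*0)*(6*x)))
Step 3: at root: (0+((x*0)*(6*x))) -> ((x*0)*(6*x)); overall: (0+((x*0)*(6*x))) -> ((x*0)*(6*x))
Step 4: at L: (x*0) -> 0; overall: ((x*0)*(6*x)) -> (0*(6*x))
Step 5: at root: (0*(6*x)) -> 0; overall: (0*(6*x)) -> 0
Fixed point: 0

Answer: 0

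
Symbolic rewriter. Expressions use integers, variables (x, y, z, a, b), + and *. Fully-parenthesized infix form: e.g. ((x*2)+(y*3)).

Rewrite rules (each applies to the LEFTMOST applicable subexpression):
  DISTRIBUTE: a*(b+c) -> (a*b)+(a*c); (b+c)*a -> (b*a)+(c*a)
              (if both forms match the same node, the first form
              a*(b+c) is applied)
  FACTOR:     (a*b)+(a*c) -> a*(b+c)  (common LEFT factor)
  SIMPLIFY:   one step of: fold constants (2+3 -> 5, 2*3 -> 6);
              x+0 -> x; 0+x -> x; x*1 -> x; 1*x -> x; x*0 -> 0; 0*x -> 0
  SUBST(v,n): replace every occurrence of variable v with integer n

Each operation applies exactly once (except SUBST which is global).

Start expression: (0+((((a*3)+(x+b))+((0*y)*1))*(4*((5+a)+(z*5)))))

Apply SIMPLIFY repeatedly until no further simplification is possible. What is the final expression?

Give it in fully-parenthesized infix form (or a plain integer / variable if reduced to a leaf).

Start: (0+((((a*3)+(x+b))+((0*y)*1))*(4*((5+a)+(z*5)))))
Step 1: at root: (0+((((a*3)+(x+b))+((0*y)*1))*(4*((5+a)+(z*5))))) -> ((((a*3)+(x+b))+((0*y)*1))*(4*((5+a)+(z*5)))); overall: (0+((((a*3)+(x+b))+((0*y)*1))*(4*((5+a)+(z*5))))) -> ((((a*3)+(x+b))+((0*y)*1))*(4*((5+a)+(z*5))))
Step 2: at LR: ((0*y)*1) -> (0*y); overall: ((((a*3)+(x+b))+((0*y)*1))*(4*((5+a)+(z*5)))) -> ((((a*3)+(x+b))+(0*y))*(4*((5+a)+(z*5))))
Step 3: at LR: (0*y) -> 0; overall: ((((a*3)+(x+b))+(0*y))*(4*((5+a)+(z*5)))) -> ((((a*3)+(x+b))+0)*(4*((5+a)+(z*5))))
Step 4: at L: (((a*3)+(x+b))+0) -> ((a*3)+(x+b)); overall: ((((a*3)+(x+b))+0)*(4*((5+a)+(z*5)))) -> (((a*3)+(x+b))*(4*((5+a)+(z*5))))
Fixed point: (((a*3)+(x+b))*(4*((5+a)+(z*5))))

Answer: (((a*3)+(x+b))*(4*((5+a)+(z*5))))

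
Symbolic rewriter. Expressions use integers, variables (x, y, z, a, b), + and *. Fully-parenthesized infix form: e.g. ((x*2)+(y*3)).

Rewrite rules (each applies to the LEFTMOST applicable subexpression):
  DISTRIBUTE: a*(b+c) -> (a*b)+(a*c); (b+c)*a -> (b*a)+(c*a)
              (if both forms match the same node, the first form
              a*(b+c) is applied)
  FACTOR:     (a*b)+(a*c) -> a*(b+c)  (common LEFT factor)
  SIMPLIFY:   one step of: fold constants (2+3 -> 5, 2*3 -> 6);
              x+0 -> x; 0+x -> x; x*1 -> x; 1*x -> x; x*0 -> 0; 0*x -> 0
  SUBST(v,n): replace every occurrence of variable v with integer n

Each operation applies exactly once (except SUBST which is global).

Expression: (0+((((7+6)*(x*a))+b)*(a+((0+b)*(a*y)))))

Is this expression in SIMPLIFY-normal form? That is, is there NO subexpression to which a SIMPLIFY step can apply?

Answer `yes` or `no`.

Answer: no

Derivation:
Expression: (0+((((7+6)*(x*a))+b)*(a+((0+b)*(a*y)))))
Scanning for simplifiable subexpressions (pre-order)...
  at root: (0+((((7+6)*(x*a))+b)*(a+((0+b)*(a*y))))) (SIMPLIFIABLE)
  at R: ((((7+6)*(x*a))+b)*(a+((0+b)*(a*y)))) (not simplifiable)
  at RL: (((7+6)*(x*a))+b) (not simplifiable)
  at RLL: ((7+6)*(x*a)) (not simplifiable)
  at RLLL: (7+6) (SIMPLIFIABLE)
  at RLLR: (x*a) (not simplifiable)
  at RR: (a+((0+b)*(a*y))) (not simplifiable)
  at RRR: ((0+b)*(a*y)) (not simplifiable)
  at RRRL: (0+b) (SIMPLIFIABLE)
  at RRRR: (a*y) (not simplifiable)
Found simplifiable subexpr at path root: (0+((((7+6)*(x*a))+b)*(a+((0+b)*(a*y)))))
One SIMPLIFY step would give: ((((7+6)*(x*a))+b)*(a+((0+b)*(a*y))))
-> NOT in normal form.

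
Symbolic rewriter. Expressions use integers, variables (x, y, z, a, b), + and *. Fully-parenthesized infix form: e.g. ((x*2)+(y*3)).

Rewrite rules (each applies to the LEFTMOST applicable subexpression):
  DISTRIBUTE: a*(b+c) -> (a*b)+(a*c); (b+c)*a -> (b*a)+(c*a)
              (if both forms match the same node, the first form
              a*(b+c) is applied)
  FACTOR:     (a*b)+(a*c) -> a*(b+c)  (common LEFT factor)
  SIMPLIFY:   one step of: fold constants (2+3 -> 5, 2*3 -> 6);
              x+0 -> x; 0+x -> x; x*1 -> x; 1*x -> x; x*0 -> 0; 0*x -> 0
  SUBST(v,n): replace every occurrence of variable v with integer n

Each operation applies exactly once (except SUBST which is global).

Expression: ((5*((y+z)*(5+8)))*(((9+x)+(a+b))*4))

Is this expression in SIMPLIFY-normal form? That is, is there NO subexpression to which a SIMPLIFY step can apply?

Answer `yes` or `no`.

Expression: ((5*((y+z)*(5+8)))*(((9+x)+(a+b))*4))
Scanning for simplifiable subexpressions (pre-order)...
  at root: ((5*((y+z)*(5+8)))*(((9+x)+(a+b))*4)) (not simplifiable)
  at L: (5*((y+z)*(5+8))) (not simplifiable)
  at LR: ((y+z)*(5+8)) (not simplifiable)
  at LRL: (y+z) (not simplifiable)
  at LRR: (5+8) (SIMPLIFIABLE)
  at R: (((9+x)+(a+b))*4) (not simplifiable)
  at RL: ((9+x)+(a+b)) (not simplifiable)
  at RLL: (9+x) (not simplifiable)
  at RLR: (a+b) (not simplifiable)
Found simplifiable subexpr at path LRR: (5+8)
One SIMPLIFY step would give: ((5*((y+z)*13))*(((9+x)+(a+b))*4))
-> NOT in normal form.

Answer: no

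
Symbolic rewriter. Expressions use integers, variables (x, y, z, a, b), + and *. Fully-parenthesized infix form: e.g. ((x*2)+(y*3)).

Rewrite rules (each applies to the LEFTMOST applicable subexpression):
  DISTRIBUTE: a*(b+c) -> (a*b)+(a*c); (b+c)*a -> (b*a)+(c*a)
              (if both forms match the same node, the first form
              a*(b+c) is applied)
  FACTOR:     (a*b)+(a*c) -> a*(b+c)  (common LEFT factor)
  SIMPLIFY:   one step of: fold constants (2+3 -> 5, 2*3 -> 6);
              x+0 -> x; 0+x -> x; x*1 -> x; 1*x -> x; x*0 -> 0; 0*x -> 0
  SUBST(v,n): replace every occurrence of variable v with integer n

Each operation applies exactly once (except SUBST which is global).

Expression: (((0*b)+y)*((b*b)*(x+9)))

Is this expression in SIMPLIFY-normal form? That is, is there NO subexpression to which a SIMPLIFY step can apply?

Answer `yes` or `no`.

Expression: (((0*b)+y)*((b*b)*(x+9)))
Scanning for simplifiable subexpressions (pre-order)...
  at root: (((0*b)+y)*((b*b)*(x+9))) (not simplifiable)
  at L: ((0*b)+y) (not simplifiable)
  at LL: (0*b) (SIMPLIFIABLE)
  at R: ((b*b)*(x+9)) (not simplifiable)
  at RL: (b*b) (not simplifiable)
  at RR: (x+9) (not simplifiable)
Found simplifiable subexpr at path LL: (0*b)
One SIMPLIFY step would give: ((0+y)*((b*b)*(x+9)))
-> NOT in normal form.

Answer: no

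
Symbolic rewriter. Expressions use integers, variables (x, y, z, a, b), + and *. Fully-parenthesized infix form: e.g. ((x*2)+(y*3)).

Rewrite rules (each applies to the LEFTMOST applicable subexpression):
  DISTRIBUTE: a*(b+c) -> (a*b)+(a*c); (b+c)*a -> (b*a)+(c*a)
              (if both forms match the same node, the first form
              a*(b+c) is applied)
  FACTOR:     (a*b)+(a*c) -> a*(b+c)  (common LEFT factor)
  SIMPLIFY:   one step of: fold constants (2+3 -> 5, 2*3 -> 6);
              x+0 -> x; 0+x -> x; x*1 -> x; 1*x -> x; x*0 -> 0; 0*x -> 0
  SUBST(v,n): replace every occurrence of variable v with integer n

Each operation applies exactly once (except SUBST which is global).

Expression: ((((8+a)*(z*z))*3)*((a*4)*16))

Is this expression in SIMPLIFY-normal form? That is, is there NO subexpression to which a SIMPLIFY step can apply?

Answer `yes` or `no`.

Answer: yes

Derivation:
Expression: ((((8+a)*(z*z))*3)*((a*4)*16))
Scanning for simplifiable subexpressions (pre-order)...
  at root: ((((8+a)*(z*z))*3)*((a*4)*16)) (not simplifiable)
  at L: (((8+a)*(z*z))*3) (not simplifiable)
  at LL: ((8+a)*(z*z)) (not simplifiable)
  at LLL: (8+a) (not simplifiable)
  at LLR: (z*z) (not simplifiable)
  at R: ((a*4)*16) (not simplifiable)
  at RL: (a*4) (not simplifiable)
Result: no simplifiable subexpression found -> normal form.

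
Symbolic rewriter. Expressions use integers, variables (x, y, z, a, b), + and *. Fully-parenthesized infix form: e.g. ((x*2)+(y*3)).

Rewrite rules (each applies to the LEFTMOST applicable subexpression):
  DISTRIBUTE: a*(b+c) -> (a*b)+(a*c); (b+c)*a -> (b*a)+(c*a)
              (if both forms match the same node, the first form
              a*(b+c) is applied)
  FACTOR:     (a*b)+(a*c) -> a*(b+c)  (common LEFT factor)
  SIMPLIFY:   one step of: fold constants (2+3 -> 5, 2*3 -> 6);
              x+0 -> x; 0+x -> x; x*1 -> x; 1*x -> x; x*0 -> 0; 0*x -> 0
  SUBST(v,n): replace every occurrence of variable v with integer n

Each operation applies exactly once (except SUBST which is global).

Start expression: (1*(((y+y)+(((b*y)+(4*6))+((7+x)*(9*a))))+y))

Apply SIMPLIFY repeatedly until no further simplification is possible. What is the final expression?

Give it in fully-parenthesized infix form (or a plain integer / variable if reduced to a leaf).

Start: (1*(((y+y)+(((b*y)+(4*6))+((7+x)*(9*a))))+y))
Step 1: at root: (1*(((y+y)+(((b*y)+(4*6))+((7+x)*(9*a))))+y)) -> (((y+y)+(((b*y)+(4*6))+((7+x)*(9*a))))+y); overall: (1*(((y+y)+(((b*y)+(4*6))+((7+x)*(9*a))))+y)) -> (((y+y)+(((b*y)+(4*6))+((7+x)*(9*a))))+y)
Step 2: at LRLR: (4*6) -> 24; overall: (((y+y)+(((b*y)+(4*6))+((7+x)*(9*a))))+y) -> (((y+y)+(((b*y)+24)+((7+x)*(9*a))))+y)
Fixed point: (((y+y)+(((b*y)+24)+((7+x)*(9*a))))+y)

Answer: (((y+y)+(((b*y)+24)+((7+x)*(9*a))))+y)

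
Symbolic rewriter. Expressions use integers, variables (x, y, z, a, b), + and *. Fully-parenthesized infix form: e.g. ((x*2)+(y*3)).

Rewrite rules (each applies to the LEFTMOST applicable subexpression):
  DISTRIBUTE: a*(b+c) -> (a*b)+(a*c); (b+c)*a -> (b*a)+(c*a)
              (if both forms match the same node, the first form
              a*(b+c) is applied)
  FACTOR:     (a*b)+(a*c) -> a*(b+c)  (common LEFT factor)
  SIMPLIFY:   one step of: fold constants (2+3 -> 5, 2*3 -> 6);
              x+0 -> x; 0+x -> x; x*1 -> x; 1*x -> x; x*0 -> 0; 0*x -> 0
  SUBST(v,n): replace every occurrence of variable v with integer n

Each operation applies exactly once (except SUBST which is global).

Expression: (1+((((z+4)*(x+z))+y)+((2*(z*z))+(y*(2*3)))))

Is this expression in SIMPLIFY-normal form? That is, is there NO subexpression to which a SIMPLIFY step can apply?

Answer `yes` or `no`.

Expression: (1+((((z+4)*(x+z))+y)+((2*(z*z))+(y*(2*3)))))
Scanning for simplifiable subexpressions (pre-order)...
  at root: (1+((((z+4)*(x+z))+y)+((2*(z*z))+(y*(2*3))))) (not simplifiable)
  at R: ((((z+4)*(x+z))+y)+((2*(z*z))+(y*(2*3)))) (not simplifiable)
  at RL: (((z+4)*(x+z))+y) (not simplifiable)
  at RLL: ((z+4)*(x+z)) (not simplifiable)
  at RLLL: (z+4) (not simplifiable)
  at RLLR: (x+z) (not simplifiable)
  at RR: ((2*(z*z))+(y*(2*3))) (not simplifiable)
  at RRL: (2*(z*z)) (not simplifiable)
  at RRLR: (z*z) (not simplifiable)
  at RRR: (y*(2*3)) (not simplifiable)
  at RRRR: (2*3) (SIMPLIFIABLE)
Found simplifiable subexpr at path RRRR: (2*3)
One SIMPLIFY step would give: (1+((((z+4)*(x+z))+y)+((2*(z*z))+(y*6))))
-> NOT in normal form.

Answer: no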